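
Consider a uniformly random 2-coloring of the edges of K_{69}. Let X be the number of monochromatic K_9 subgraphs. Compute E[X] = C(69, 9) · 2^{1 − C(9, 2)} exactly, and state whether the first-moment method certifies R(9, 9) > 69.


E[X] = C(69, 9) · 2^{1 − 36} = 56672074888 · 2^{−35} = 56672074888/34359738368.
As a reduced fraction: E[X] = 7084009361/4294967296 ≈ 1.6493745.
Is E[X] < 1? NO.
Since E[X] ≥ 1, the first-moment bound is inconclusive at n = 69; it does NOT by itself certify R(9, 9) > 69.

E[X] = 7084009361/4294967296 ≈ 1.6493745; E[X] ≥ 1; first-moment method inconclusive here.


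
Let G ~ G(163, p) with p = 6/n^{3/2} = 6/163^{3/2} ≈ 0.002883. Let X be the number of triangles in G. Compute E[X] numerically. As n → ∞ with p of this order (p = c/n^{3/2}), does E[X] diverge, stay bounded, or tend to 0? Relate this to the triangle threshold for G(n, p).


Number of potential triangles: C(163, 3) = 708561.
Each occurs with probability p³ ≈ (0.002883)³ ≈ 2.396677e-08.
By linearity: E[X] = C(163, 3)·p³ ≈ 708561 · 2.396677e-08 ≈ 0.0170.
Since α = 3/2 > 1, p = c/n^{3/2} = o(1/n) is below the triangle threshold p ~ 1/n. Asymptotically E[X] ~ (c³/6)·n^{3(1−α)} = (6³/6)·n^{-1.5} → 0, so by Markov's inequality G has no triangles w.h.p.

E[X] ≈ 0.0170; in regime p = Θ(1/n^{3/2}) E[X] tends to 0 (below the triangle threshold p ~ 1/n).


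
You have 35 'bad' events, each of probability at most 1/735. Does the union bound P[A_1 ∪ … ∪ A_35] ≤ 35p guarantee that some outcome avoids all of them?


Union bound: P[∪_{i=1}^{35} A_i] ≤ Σ_i P[A_i] ≤ 35·p = 35·(1/735) = 1/21.
Numerically: 1/21 ≈ 0.048.
Is 1/21 < 1? YES.
Since P[∪ A_i] ≤ 1/21 < 1, the complement has P[∩ A_i^c] ≥ 1 − 1/21 = 20/21 > 0, so some outcome avoids every A_i.

35·p = 1/21 ≈ 0.048; existence CERTIFIED by the union bound.


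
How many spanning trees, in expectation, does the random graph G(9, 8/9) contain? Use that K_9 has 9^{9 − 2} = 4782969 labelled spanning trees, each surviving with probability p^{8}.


K_9 has 9^{9 − 2} = 4782969 labelled spanning trees.
For each such spanning tree H, let X_H = 1 if all 8 edges of H are present in G. Then P[X_H = 1] = p^{8} = (8/9)^{8} = 16777216/43046721.
By linearity of expectation: E[X] = Σ_H E[X_H] = 4782969 · p^{8} = 4782969 · 16777216/43046721 = 16777216/9.
Numerically: E[X] ≈ 1.86414e+06.

E[X] = 4782969 · (8/9)^{8} = 16777216/9 ≈ 1.86414e+06.


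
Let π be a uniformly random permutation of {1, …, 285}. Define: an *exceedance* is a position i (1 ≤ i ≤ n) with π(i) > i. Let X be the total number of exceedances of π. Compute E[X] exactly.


Write X = Σ_{i=1}^{285} X_i, where X_i = 1_{π(i) > i}.
For each fixed i, π(i) is uniform over {1, …, 285} (marginal of a uniform permutation), so P[π(i) > i] = (n − i)/n. Summing: Σ_{i=1}^{285} (n − i)/n = (0 + 1 + … + 284)/285 = 285(285 − 1)/(2·285) = (285 − 1)/2.
Hence E[X] = Σ_{i=1}^{285} (285 − i)/285 = 142 ≈ 142.00000.

E[X] = 142 = 142.00000.


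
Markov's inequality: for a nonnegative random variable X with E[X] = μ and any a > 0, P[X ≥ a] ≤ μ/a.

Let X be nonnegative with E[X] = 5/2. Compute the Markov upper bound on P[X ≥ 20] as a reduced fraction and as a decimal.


μ = E[X] = 5/2, a = 20.
Markov: P[X ≥ 20] ≤ μ/a = (5/2)/20 = 1/8.
Numerically: ≈ 0.125.
(Since a = 20 > μ = 2.500, the bound 1/8 is < 1 and informative.)

P[X ≥ 20] ≤ 1/8 ≈ 0.125.


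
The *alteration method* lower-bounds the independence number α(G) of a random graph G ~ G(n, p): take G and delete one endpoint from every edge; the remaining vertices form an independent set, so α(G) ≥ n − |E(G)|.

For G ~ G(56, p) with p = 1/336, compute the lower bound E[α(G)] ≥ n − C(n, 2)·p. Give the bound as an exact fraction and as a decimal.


E[|E(G)|] = C(56, 2)·p = 1540 · (1/336) = 55/12.
E[α(G)] ≥ n − E[|E(G)|] = 56 − 55/12 = 617/12.
Numerically: ≈ 51.41667.
(This is only a lower bound; the true E[α(G)] may be larger.)

E[α(G)] ≥ 617/12 ≈ 51.41667.


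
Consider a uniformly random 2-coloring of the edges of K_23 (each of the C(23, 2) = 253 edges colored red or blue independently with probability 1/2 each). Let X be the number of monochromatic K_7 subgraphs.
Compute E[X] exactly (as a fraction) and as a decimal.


Let X = Σ_S X_S over the C(23, 7) = 245157 subsets S of size 7, where X_S = 1 if the K_7 on S is monochromatic.
For a fixed S, the K_7 on S has C(7, 2) = 21 edges. P[all 21 edges red] = (1/2)^21, and likewise for blue, so P[monochromatic] = 2·(1/2)^21 = 2^{1 − 21} = 1/1048576.
By linearity: E[X] = C(23, 7) · 2^{1 − 21} = 245157 · 1/1048576 = 245157/1048576.
Numerically: E[X] ≈ 0.234.

E[X] = C(23,7)·2^(1−C(7,2)) = 245157/1048576 ≈ 0.234.


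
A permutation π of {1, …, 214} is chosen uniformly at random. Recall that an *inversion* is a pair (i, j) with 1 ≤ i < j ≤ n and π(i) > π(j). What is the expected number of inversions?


Write X = Σ X_I over the C(214, 2) = 22791 pairs i < j, with X_I the indicator of one inversion.
There are 22791 indicators.
For each fixed pair i < j, the values π(i) and π(j) are two distinct elements of {1, …, 214} in uniformly random order; by symmetry P[π(i) > π(j)] = 1/2.
By linearity: E[X] = 22791 · (1/2) = C(214, 2) · (1/2) = 22791/2 = 22791/2 ≈ 11395.500.

E[X] = 22791/2 = 11395.500.


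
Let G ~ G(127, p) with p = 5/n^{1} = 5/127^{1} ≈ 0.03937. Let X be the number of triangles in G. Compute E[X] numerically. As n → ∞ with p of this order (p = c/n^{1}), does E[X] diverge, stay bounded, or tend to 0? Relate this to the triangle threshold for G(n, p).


Number of potential triangles: C(127, 3) = 333375.
Each occurs with probability p³ ≈ (0.03937)³ ≈ 6.102374e-05.
By linearity: E[X] = C(127, 3)·p³ ≈ 333375 · 6.102374e-05 ≈ 20.3438.
Here α = 1, so p = 5/n is exactly at the triangle threshold p ~ 1/n. Asymptotically E[X] → c³/6 = 5³/6 = 125/6 ≈ 20.8333, a bounded constant. In this regime the triangle count is asymptotically Poisson(c³/6).

E[X] ≈ 20.3438; in regime p = Θ(1/n^{1}) E[X] stays bounded (at the triangle threshold p ~ 1/n).


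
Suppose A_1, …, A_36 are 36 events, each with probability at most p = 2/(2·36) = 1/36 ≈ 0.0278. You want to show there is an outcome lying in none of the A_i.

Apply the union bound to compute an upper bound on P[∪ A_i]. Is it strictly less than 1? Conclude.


Union bound: P[∪_{i=1}^{36} A_i] ≤ Σ_i P[A_i] ≤ 36·p = 36·(1/36) = 1.
Numerically: 1 ≈ 1.0000.
Is 1 < 1? NO.
Since the bound 1 is ≥ 1, the union bound is uninformative here; it does NOT by itself certify existence.

36·p = 1 ≈ 1.0000; existence NOT certified by the union bound.


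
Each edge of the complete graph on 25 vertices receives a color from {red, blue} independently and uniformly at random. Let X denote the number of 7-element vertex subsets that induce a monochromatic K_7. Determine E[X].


Let X = Σ_S X_S over the C(25, 7) = 480700 subsets S of size 7, where X_S = 1 if the K_7 on S is monochromatic.
For a fixed S, the K_7 on S has C(7, 2) = 21 edges. P[all 21 edges red] = (1/2)^21, and likewise for blue, so P[monochromatic] = 2·(1/2)^21 = 2^{1 − 21} = 1/1048576.
By linearity: E[X] = C(25, 7) · 2^{1 − 21} = 480700 · 1/1048576 = 120175/262144.
Numerically: E[X] ≈ 0.458.

E[X] = C(25,7)·2^(1−C(7,2)) = 120175/262144 ≈ 0.458.


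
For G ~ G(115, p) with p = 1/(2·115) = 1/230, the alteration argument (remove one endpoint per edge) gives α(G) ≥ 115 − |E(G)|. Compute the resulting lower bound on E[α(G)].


E[|E(G)|] = C(115, 2)·p = 6555 · (1/230) = 57/2.
E[α(G)] ≥ n − E[|E(G)|] = 115 − 57/2 = 173/2.
Numerically: ≈ 86.5000.
(This is only a lower bound; the true E[α(G)] may be larger.)

E[α(G)] ≥ 173/2 ≈ 86.5000.


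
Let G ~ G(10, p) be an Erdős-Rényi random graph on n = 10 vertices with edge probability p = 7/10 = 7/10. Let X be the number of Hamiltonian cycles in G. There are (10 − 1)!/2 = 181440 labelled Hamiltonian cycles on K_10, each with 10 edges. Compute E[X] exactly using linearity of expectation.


K_10 has (10 − 1)!/2 = 181440 labelled Hamiltonian cycles.
For each such Hamiltonian cycle H, let X_H = 1 if all 10 edges of H are present in G. Then P[X_H = 1] = p^{10} = (7/10)^{10} = 282475249/10000000000.
By linearity of expectation: E[X] = Σ_H E[X_H] = 181440 · p^{10} = 181440 · 282475249/10000000000 = 160163466183/31250000.
Numerically: E[X] ≈ 5125.

E[X] = 181440 · (7/10)^{10} = 160163466183/31250000 ≈ 5125.


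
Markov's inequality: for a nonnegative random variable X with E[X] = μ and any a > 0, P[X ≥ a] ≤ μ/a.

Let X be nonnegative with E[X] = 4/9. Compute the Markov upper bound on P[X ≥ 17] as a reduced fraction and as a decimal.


μ = E[X] = 4/9, a = 17.
Markov: P[X ≥ 17] ≤ μ/a = (4/9)/17 = 4/153.
Numerically: ≈ 0.0261.
(Since a = 17 > μ = 0.4444, the bound 4/153 is < 1 and informative.)

P[X ≥ 17] ≤ 4/153 ≈ 0.0261.


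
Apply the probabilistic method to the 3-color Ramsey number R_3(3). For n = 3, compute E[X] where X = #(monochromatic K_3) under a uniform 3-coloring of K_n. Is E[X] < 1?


E[X] = C(3, 3) · 3^{1 − 3} = 1 · 3^{−2} = 1/9.
As a reduced fraction: E[X] = 1/9 ≈ 0.111.
Is E[X] < 1? YES.
Since E[X] < 1, there exists a 3-coloring of K_{3} with no monochromatic K_3; hence R_3(3) > 3.

E[X] = 1/9 ≈ 0.111; E[X] < 1, so R_3(3) > 3.


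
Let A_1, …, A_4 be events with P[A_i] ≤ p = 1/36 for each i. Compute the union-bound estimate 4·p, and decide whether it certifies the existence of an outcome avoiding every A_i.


Union bound: P[∪_{i=1}^{4} A_i] ≤ Σ_i P[A_i] ≤ 4·p = 4·(1/36) = 1/9.
Numerically: 1/9 ≈ 0.1111111.
Is 1/9 < 1? YES.
Since P[∪ A_i] ≤ 1/9 < 1, the complement has P[∩ A_i^c] ≥ 1 − 1/9 = 8/9 > 0, so some outcome avoids every A_i.

4·p = 1/9 ≈ 0.1111111; existence CERTIFIED by the union bound.


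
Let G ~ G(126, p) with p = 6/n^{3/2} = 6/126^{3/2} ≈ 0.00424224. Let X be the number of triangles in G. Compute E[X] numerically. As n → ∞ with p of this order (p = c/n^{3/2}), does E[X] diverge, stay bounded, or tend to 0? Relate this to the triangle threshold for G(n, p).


Number of potential triangles: C(126, 3) = 325500.
Each occurs with probability p³ ≈ (0.00424224)³ ≈ 7.63460018e-08.
By linearity: E[X] = C(126, 3)·p³ ≈ 325500 · 7.63460018e-08 ≈ 0.024851.
Since α = 3/2 > 1, p = c/n^{3/2} = o(1/n) is below the triangle threshold p ~ 1/n. Asymptotically E[X] ~ (c³/6)·n^{3(1−α)} = (6³/6)·n^{-1.5} → 0, so by Markov's inequality G has no triangles w.h.p.

E[X] ≈ 0.024851; in regime p = Θ(1/n^{3/2}) E[X] tends to 0 (below the triangle threshold p ~ 1/n).


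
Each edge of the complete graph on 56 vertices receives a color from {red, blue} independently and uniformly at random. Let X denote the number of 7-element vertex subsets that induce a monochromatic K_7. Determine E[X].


Let X = Σ_S X_S over the C(56, 7) = 231917400 subsets S of size 7, where X_S = 1 if the K_7 on S is monochromatic.
For a fixed S, the K_7 on S has C(7, 2) = 21 edges. P[all 21 edges red] = (1/2)^21, and likewise for blue, so P[monochromatic] = 2·(1/2)^21 = 2^{1 − 21} = 1/1048576.
Summing: E[X] = C(56, 7) · 2^{1 − 21} = 231917400 · 1/1048576 = 28989675/131072.
Numerically: E[X] ≈ 221.173668.

E[X] = C(56,7)·2^(1−C(7,2)) = 28989675/131072 ≈ 221.173668.


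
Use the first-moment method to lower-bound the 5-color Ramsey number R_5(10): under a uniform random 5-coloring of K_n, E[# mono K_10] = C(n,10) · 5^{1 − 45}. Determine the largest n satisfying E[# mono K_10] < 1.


We need C(n, 10) · 5^{1 − 45} < 1, i.e. C(n, 10) < 5^{45 − 1} = 5684341886080801486968994140625.
Check values of n near the boundary:
  n = 5387: C(5387, 10) = 5624406917627224603154306376491; 5624406917627224603154306376491 < 5684341886080801486968994140625? YES
  n = 5388: C(5388, 10) = 5634865093375880654852250419586; 5634865093375880654852250419586 < 5684341886080801486968994140625? YES
  n = 5389: C(5389, 10) = 5645340767466558997768874792926; 5645340767466558997768874792926 < 5684341886080801486968994140625? YES
  n = 5390: C(5390, 10) = 5655833965919099070255434039753; 5655833965919099070255434039753 < 5684341886080801486968994140625? YES
  n = 5391: C(5391, 10) = 5666344714787188828795213697883; 5666344714787188828795213697883 < 5684341886080801486968994140625? YES
  n = 5392: C(5392, 10) = 5676873040158402483252283957448; 5676873040158402483252283957448 < 5684341886080801486968994140625? YES
  n = 5393: C(5393, 10) = 5687418968154238267170642278008; 5687418968154238267170642278008 < 5684341886080801486968994140625? NO
  n = 5394: C(5394, 10) = 5697982524930156243149785372878; 5697982524930156243149785372878 < 5684341886080801486968994140625? NO
  n = 5395: C(5395, 10) = 5708563736675616143322765475706; 5708563736675616143322765475706 < 5684341886080801486968994140625? NO
The largest n with C(n, 10) < 5684341886080801486968994140625 is n = 5392 (where E[X] = 5676873040158402483252283957448/5684341886080801486968994140625 ≈ 0.99869). Hence R_5(10) > 5392, i.e. R_5(10) ≥ 5393.

Largest n = 5392; hence R_5(10) > 5392.


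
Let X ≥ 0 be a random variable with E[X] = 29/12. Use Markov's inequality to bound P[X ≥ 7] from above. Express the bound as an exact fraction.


μ = E[X] = 29/12, a = 7.
Markov: P[X ≥ 7] ≤ μ/a = (29/12)/7 = 29/84.
Numerically: ≈ 0.3452.
(Since a = 7 > μ = 2.4167, the bound 29/84 is < 1 and informative.)

P[X ≥ 7] ≤ 29/84 ≈ 0.3452.


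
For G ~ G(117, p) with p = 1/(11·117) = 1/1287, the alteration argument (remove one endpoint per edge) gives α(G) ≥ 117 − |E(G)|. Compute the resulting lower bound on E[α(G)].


E[|E(G)|] = C(117, 2)·p = 6786 · (1/1287) = 58/11.
E[α(G)] ≥ n − E[|E(G)|] = 117 − 58/11 = 1229/11.
Numerically: ≈ 111.727273.
(This is only a lower bound; the true E[α(G)] may be larger.)

E[α(G)] ≥ 1229/11 ≈ 111.727273.


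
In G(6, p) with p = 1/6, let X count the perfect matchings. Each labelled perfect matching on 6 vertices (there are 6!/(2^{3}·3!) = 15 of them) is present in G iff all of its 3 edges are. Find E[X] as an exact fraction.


K_6 has 6!/(2^{3}·3!) = 15 labelled perfect matchings.
For each such perfect matching H, let X_H = 1 if all 3 edges of H are present in G. Then P[X_H = 1] = p^{3} = (1/6)^{3} = 1/216.
By linearity of expectation: E[X] = Σ_H E[X_H] = 15 · p^{3} = 15 · 1/216 = 5/72.
Numerically: E[X] ≈ 0.069444.

E[X] = 15 · (1/6)^{3} = 5/72 ≈ 0.069444.


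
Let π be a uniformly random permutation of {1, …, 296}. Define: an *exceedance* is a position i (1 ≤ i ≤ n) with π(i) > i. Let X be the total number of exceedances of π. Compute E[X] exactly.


Write X = Σ_{i=1}^{296} X_i, where X_i = 1_{π(i) > i}.
For each fixed i, π(i) is uniform over {1, …, 296} (marginal of a uniform permutation), so P[π(i) > i] = (n − i)/n. Summing: Σ_{i=1}^{296} (n − i)/n = (0 + 1 + … + 295)/296 = 296(296 − 1)/(2·296) = (296 − 1)/2.
Hence E[X] = Σ_{i=1}^{296} (296 − i)/296 = 295/2 ≈ 147.5000.

E[X] = 295/2 = 147.5000.


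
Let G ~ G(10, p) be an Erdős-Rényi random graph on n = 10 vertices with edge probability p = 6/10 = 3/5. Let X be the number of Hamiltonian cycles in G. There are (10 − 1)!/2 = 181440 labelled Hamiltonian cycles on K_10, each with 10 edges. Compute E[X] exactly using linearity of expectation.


K_10 has (10 − 1)!/2 = 181440 labelled Hamiltonian cycles.
For each such Hamiltonian cycle H, let X_H = 1 if all 10 edges of H are present in G. Then P[X_H = 1] = p^{10} = (3/5)^{10} = 59049/9765625.
Summing the indicators: E[X] = Σ_H E[X_H] = 181440 · p^{10} = 181440 · 59049/9765625 = 2142770112/1953125.
Numerically: E[X] ≈ 1097.1.

E[X] = 181440 · (3/5)^{10} = 2142770112/1953125 ≈ 1097.1.


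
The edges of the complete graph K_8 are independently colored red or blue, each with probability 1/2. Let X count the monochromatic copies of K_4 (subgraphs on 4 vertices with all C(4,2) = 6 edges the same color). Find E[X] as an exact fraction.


Let X = Σ_S X_S over the C(8, 4) = 70 subsets S of size 4, where X_S = 1 if the K_4 on S is monochromatic.
For a fixed S, the K_4 on S has C(4, 2) = 6 edges. P[all 6 edges red] = (1/2)^6, and likewise for blue, so P[monochromatic] = 2·(1/2)^6 = 2^{1 − 6} = 1/32.
Summing: E[X] = C(8, 4) · 2^{1 − 6} = 70 · 1/32 = 35/16.
Numerically: E[X] ≈ 2.18750.

E[X] = C(8,4)·2^(1−C(4,2)) = 35/16 ≈ 2.18750.


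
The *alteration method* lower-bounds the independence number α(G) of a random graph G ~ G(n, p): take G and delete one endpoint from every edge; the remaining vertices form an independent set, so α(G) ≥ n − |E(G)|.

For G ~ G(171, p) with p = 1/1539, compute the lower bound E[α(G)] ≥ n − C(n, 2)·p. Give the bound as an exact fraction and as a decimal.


E[|E(G)|] = C(171, 2)·p = 14535 · (1/1539) = 85/9.
E[α(G)] ≥ n − E[|E(G)|] = 171 − 85/9 = 1454/9.
Numerically: ≈ 161.5556.
(This is only a lower bound; the true E[α(G)] may be larger.)

E[α(G)] ≥ 1454/9 ≈ 161.5556.


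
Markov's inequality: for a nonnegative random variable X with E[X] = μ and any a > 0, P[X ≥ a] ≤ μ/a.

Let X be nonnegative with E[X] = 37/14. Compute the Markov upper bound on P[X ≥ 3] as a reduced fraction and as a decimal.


μ = E[X] = 37/14, a = 3.
Markov: P[X ≥ 3] ≤ μ/a = (37/14)/3 = 37/42.
Numerically: ≈ 0.88095.
(Since a = 3 > μ = 2.64286, the bound 37/42 is < 1 and informative.)

P[X ≥ 3] ≤ 37/42 ≈ 0.88095.


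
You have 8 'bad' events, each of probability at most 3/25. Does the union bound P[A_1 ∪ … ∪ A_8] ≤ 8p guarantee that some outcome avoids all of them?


Union bound: P[∪_{i=1}^{8} A_i] ≤ Σ_i P[A_i] ≤ 8·p = 8·(3/25) = 24/25.
Numerically: 24/25 ≈ 0.960.
Is 24/25 < 1? YES.
Since P[∪ A_i] ≤ 24/25 < 1, the complement has P[∩ A_i^c] ≥ 1 − 24/25 = 1/25 > 0, so some outcome avoids every A_i.

8·p = 24/25 ≈ 0.960; existence CERTIFIED by the union bound.


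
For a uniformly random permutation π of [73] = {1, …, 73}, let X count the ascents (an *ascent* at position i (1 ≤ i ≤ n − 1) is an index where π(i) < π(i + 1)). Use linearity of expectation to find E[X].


Write X = Σ X_I over i = 1, …, 72, with X_I the indicator of one ascent.
There are 72 indicators.
For each fixed i, the pair (π(i), π(i+1)) is a uniformly random ordered pair of distinct values from {1, …, 73}; by symmetry P[π(i) < π(i+1)] = 1/2.
By linearity: E[X] = 72 · (1/2) = (73 − 1) · (1/2) = 36 ≈ 36.00000.

E[X] = 36 = 36.00000.


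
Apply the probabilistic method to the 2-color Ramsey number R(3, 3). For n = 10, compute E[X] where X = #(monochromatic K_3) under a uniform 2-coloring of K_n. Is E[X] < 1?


E[X] = C(10, 3) · 2^{1 − 3} = 120 · 2^{−2} = 120/4.
As a reduced fraction: E[X] = 30 ≈ 30.000.
Is E[X] < 1? NO.
Since E[X] ≥ 1, the first-moment bound is inconclusive at n = 10; it does NOT by itself certify R(3, 3) > 10.

E[X] = 30 ≈ 30.000; E[X] ≥ 1; first-moment method inconclusive here.


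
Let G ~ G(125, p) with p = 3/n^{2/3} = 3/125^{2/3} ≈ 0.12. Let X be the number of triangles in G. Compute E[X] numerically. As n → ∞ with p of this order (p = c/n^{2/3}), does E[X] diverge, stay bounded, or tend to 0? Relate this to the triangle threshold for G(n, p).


Number of potential triangles: C(125, 3) = 317750.
Each occurs with probability p³ ≈ (0.12)³ ≈ 1.72800000e-03.
By linearity: E[X] = C(125, 3)·p³ ≈ 317750 · 1.72800000e-03 ≈ 549.072000.
Since α = 2/3 < 1, p = c/n^{2/3} ≫ 1/n is above the triangle threshold p ~ 1/n. Asymptotically E[X] ~ (c³/6)·n^{3(1−α)} = (3³/6)·n^{1} → ∞; triangles are abundant w.h.p.

E[X] ≈ 549.072000; in regime p = Θ(1/n^{2/3}) E[X] diverges (above the triangle threshold p ~ 1/n).


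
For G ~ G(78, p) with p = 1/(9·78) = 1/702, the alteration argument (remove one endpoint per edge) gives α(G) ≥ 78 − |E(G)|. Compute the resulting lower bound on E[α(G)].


E[|E(G)|] = C(78, 2)·p = 3003 · (1/702) = 77/18.
E[α(G)] ≥ n − E[|E(G)|] = 78 − 77/18 = 1327/18.
Numerically: ≈ 73.72222.
(This is only a lower bound; the true E[α(G)] may be larger.)

E[α(G)] ≥ 1327/18 ≈ 73.72222.


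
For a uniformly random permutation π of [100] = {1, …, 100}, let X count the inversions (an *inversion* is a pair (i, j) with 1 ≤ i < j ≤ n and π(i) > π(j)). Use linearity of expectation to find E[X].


Write X = Σ X_I over the C(100, 2) = 4950 pairs i < j, with X_I the indicator of one inversion.
There are 4950 indicators.
For each fixed pair i < j, the values π(i) and π(j) are two distinct elements of {1, …, 100} in uniformly random order; by symmetry P[π(i) > π(j)] = 1/2.
By linearity: E[X] = 4950 · (1/2) = C(100, 2) · (1/2) = 4950/2 = 2475 ≈ 2475.000.

E[X] = 2475 = 2475.000.


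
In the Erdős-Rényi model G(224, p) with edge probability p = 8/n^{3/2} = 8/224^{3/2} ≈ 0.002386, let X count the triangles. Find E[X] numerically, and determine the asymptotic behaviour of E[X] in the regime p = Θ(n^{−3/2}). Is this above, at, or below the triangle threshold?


Number of potential triangles: C(224, 3) = 1848224.
Each occurs with probability p³ ≈ (0.002386)³ ≈ 1.358795e-08.
By linearity: E[X] = C(224, 3)·p³ ≈ 1848224 · 1.358795e-08 ≈ 0.0251.
Since α = 3/2 > 1, p = c/n^{3/2} = o(1/n) is below the triangle threshold p ~ 1/n. Asymptotically E[X] ~ (c³/6)·n^{3(1−α)} = (8³/6)·n^{-1.5} → 0, so by Markov's inequality G has no triangles w.h.p.

E[X] ≈ 0.0251; in regime p = Θ(1/n^{3/2}) E[X] tends to 0 (below the triangle threshold p ~ 1/n).


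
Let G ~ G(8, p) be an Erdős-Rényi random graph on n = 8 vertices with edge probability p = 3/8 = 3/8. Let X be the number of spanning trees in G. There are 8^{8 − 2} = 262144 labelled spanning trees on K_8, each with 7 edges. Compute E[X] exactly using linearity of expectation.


K_8 has 8^{8 − 2} = 262144 labelled spanning trees.
For each such spanning tree H, let X_H = 1 if all 7 edges of H are present in G. Then P[X_H = 1] = p^{7} = (3/8)^{7} = 2187/2097152.
Summing the indicators: E[X] = Σ_H E[X_H] = 262144 · p^{7} = 262144 · 2187/2097152 = 2187/8.
Numerically: E[X] ≈ 273.375.

E[X] = 262144 · (3/8)^{7} = 2187/8 ≈ 273.375.


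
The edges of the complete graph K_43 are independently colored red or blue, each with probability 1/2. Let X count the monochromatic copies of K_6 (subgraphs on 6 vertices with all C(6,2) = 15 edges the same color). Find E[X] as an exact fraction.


Let X = Σ_S X_S over the C(43, 6) = 6096454 subsets S of size 6, where X_S = 1 if the K_6 on S is monochromatic.
For a fixed S, the K_6 on S has C(6, 2) = 15 edges. P[all 15 edges red] = (1/2)^15, and likewise for blue, so P[monochromatic] = 2·(1/2)^15 = 2^{1 − 15} = 1/16384.
Summing: E[X] = C(43, 6) · 2^{1 − 15} = 6096454 · 1/16384 = 3048227/8192.
Numerically: E[X] ≈ 372.098.

E[X] = C(43,6)·2^(1−C(6,2)) = 3048227/8192 ≈ 372.098.


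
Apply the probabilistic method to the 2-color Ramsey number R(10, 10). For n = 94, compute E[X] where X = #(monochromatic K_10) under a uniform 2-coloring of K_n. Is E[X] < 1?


E[X] = C(94, 10) · 2^{1 − 45} = 9041256841903 · 2^{−44} = 9041256841903/17592186044416.
As a reduced fraction: E[X] = 9041256841903/17592186044416 ≈ 0.513936.
Is E[X] < 1? YES.
Since E[X] < 1, there exists a 2-coloring of K_{94} with no monochromatic K_10; hence R(10, 10) > 94.

E[X] = 9041256841903/17592186044416 ≈ 0.513936; E[X] < 1, so R(10, 10) > 94.


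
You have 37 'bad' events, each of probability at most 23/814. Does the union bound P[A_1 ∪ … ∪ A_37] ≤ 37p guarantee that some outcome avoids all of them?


Union bound: P[∪_{i=1}^{37} A_i] ≤ Σ_i P[A_i] ≤ 37·p = 37·(23/814) = 23/22.
Numerically: 23/22 ≈ 1.0454545.
Is 23/22 < 1? NO.
Since the bound 23/22 is ≥ 1, the union bound is uninformative here; it does NOT by itself certify existence.

37·p = 23/22 ≈ 1.0454545; existence NOT certified by the union bound.


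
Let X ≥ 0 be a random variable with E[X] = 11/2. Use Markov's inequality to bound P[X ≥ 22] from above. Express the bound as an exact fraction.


μ = E[X] = 11/2, a = 22.
Markov: P[X ≥ 22] ≤ μ/a = (11/2)/22 = 1/4.
Numerically: ≈ 0.25000.
(Since a = 22 > μ = 5.50000, the bound 1/4 is < 1 and informative.)

P[X ≥ 22] ≤ 1/4 ≈ 0.25000.


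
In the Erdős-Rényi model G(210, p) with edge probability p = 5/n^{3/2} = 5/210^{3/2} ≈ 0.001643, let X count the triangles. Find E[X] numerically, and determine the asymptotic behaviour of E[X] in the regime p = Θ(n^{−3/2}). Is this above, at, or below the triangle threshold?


Number of potential triangles: C(210, 3) = 1521520.
Each occurs with probability p³ ≈ (0.001643)³ ≈ 4.4353019e-09.
By linearity: E[X] = C(210, 3)·p³ ≈ 1521520 · 4.4353019e-09 ≈ 0.00675.
Since α = 3/2 > 1, p = c/n^{3/2} = o(1/n) is below the triangle threshold p ~ 1/n. Asymptotically E[X] ~ (c³/6)·n^{3(1−α)} = (5³/6)·n^{-1.5} → 0, so by Markov's inequality G has no triangles w.h.p.

E[X] ≈ 0.00675; in regime p = Θ(1/n^{3/2}) E[X] tends to 0 (below the triangle threshold p ~ 1/n).


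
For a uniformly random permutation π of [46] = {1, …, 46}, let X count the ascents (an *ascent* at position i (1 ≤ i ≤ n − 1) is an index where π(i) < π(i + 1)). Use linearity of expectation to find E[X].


Write X = Σ X_I over i = 1, …, 45, with X_I the indicator of one ascent.
There are 45 indicators.
For each fixed i, the pair (π(i), π(i+1)) is a uniformly random ordered pair of distinct values from {1, …, 46}; by symmetry P[π(i) < π(i+1)] = 1/2.
By linearity: E[X] = 45 · (1/2) = (46 − 1) · (1/2) = 45/2 ≈ 22.500000.

E[X] = 45/2 = 22.500000.


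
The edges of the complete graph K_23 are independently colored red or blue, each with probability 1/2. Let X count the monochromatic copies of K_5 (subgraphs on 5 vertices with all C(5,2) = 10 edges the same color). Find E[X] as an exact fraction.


Let X = Σ_S X_S over the C(23, 5) = 33649 subsets S of size 5, where X_S = 1 if the K_5 on S is monochromatic.
For a fixed S, the K_5 on S has C(5, 2) = 10 edges. P[all 10 edges red] = (1/2)^10, and likewise for blue, so P[monochromatic] = 2·(1/2)^10 = 2^{1 − 10} = 1/512.
By linearity: E[X] = C(23, 5) · 2^{1 − 10} = 33649 · 1/512 = 33649/512.
Numerically: E[X] ≈ 65.7207.

E[X] = C(23,5)·2^(1−C(5,2)) = 33649/512 ≈ 65.7207.


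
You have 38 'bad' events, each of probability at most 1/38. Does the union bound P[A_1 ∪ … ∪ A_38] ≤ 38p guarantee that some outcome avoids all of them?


Union bound: P[∪_{i=1}^{38} A_i] ≤ Σ_i P[A_i] ≤ 38·p = 38·(1/38) = 1.
Numerically: 1 ≈ 1.00000.
Is 1 < 1? NO.
Since the bound 1 is ≥ 1, the union bound is uninformative here; it does NOT by itself certify existence.

38·p = 1 ≈ 1.00000; existence NOT certified by the union bound.


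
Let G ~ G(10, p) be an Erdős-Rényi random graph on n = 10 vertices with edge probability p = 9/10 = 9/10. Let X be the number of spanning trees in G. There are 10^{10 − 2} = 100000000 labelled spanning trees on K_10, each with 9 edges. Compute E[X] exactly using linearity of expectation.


K_10 has 10^{10 − 2} = 100000000 labelled spanning trees.
For each such spanning tree H, let X_H = 1 if all 9 edges of H are present in G. Then P[X_H = 1] = p^{9} = (9/10)^{9} = 387420489/1000000000.
Summing the indicators: E[X] = Σ_H E[X_H] = 100000000 · p^{9} = 100000000 · 387420489/1000000000 = 387420489/10.
Numerically: E[X] ≈ 3.8742e+07.

E[X] = 100000000 · (9/10)^{9} = 387420489/10 ≈ 3.8742e+07.


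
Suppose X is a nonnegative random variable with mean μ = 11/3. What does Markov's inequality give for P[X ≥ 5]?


μ = E[X] = 11/3, a = 5.
Markov: P[X ≥ 5] ≤ μ/a = (11/3)/5 = 11/15.
Numerically: ≈ 0.733.
(Since a = 5 > μ = 3.667, the bound 11/15 is < 1 and informative.)

P[X ≥ 5] ≤ 11/15 ≈ 0.733.


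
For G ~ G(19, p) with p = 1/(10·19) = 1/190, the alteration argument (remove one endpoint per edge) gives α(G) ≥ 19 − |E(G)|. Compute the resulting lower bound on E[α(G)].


E[|E(G)|] = C(19, 2)·p = 171 · (1/190) = 9/10.
E[α(G)] ≥ n − E[|E(G)|] = 19 − 9/10 = 181/10.
Numerically: ≈ 18.100000.
(This is only a lower bound; the true E[α(G)] may be larger.)

E[α(G)] ≥ 181/10 ≈ 18.100000.


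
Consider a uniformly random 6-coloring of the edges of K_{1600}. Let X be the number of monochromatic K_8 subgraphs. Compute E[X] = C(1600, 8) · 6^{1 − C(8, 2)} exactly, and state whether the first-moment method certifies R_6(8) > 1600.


E[X] = C(1600, 8) · 6^{1 − 28} = 1046712188466516943800 · 6^{−27} = 1046712188466516943800/1023490369077469249536.
As a reduced fraction: E[X] = 4845889761419059925/4738381338321616896 ≈ 1.02269.
Is E[X] < 1? NO.
Since E[X] ≥ 1, the first-moment bound is inconclusive at n = 1600; it does NOT by itself certify R_6(8) > 1600.

E[X] = 4845889761419059925/4738381338321616896 ≈ 1.02269; E[X] ≥ 1; first-moment method inconclusive here.


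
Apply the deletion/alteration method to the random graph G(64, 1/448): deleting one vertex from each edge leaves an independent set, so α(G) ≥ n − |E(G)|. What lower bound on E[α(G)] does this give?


E[|E(G)|] = C(64, 2)·p = 2016 · (1/448) = 9/2.
E[α(G)] ≥ n − E[|E(G)|] = 64 − 9/2 = 119/2.
Numerically: ≈ 59.500.
(This is only a lower bound; the true E[α(G)] may be larger.)

E[α(G)] ≥ 119/2 ≈ 59.500.


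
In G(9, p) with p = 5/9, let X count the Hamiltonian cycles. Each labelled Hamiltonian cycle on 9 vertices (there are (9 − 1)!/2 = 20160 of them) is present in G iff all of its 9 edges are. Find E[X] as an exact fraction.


K_9 has (9 − 1)!/2 = 20160 labelled Hamiltonian cycles.
For each such Hamiltonian cycle H, let X_H = 1 if all 9 edges of H are present in G. Then P[X_H = 1] = p^{9} = (5/9)^{9} = 1953125/387420489.
By linearity of expectation: E[X] = Σ_H E[X_H] = 20160 · p^{9} = 20160 · 1953125/387420489 = 4375000000/43046721.
Numerically: E[X] ≈ 101.6.

E[X] = 20160 · (5/9)^{9} = 4375000000/43046721 ≈ 101.6.


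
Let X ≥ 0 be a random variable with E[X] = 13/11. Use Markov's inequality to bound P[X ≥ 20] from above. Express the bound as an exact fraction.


μ = E[X] = 13/11, a = 20.
Markov: P[X ≥ 20] ≤ μ/a = (13/11)/20 = 13/220.
Numerically: ≈ 0.05909.
(Since a = 20 > μ = 1.18182, the bound 13/220 is < 1 and informative.)

P[X ≥ 20] ≤ 13/220 ≈ 0.05909.


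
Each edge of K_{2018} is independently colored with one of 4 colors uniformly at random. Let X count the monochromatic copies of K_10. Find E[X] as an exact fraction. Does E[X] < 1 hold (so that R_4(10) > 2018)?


E[X] = C(2018, 10) · 4^{1 − 45} = 301820606687612220663963508 · 4^{−44} = 301820606687612220663963508/309485009821345068724781056.
As a reduced fraction: E[X] = 75455151671903055165990877/77371252455336267181195264 ≈ 0.9752.
Is E[X] < 1? YES.
Since E[X] < 1, there exists a 4-coloring of K_{2018} with no monochromatic K_10; hence R_4(10) > 2018.

E[X] = 75455151671903055165990877/77371252455336267181195264 ≈ 0.9752; E[X] < 1, so R_4(10) > 2018.


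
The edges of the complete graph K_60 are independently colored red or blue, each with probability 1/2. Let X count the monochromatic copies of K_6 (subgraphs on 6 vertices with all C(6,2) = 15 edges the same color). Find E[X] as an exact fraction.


Let X = Σ_S X_S over the C(60, 6) = 50063860 subsets S of size 6, where X_S = 1 if the K_6 on S is monochromatic.
For a fixed S, the K_6 on S has C(6, 2) = 15 edges. P[all 15 edges red] = (1/2)^15, and likewise for blue, so P[monochromatic] = 2·(1/2)^15 = 2^{1 − 15} = 1/16384.
Summing: E[X] = C(60, 6) · 2^{1 − 15} = 50063860 · 1/16384 = 12515965/4096.
Numerically: E[X] ≈ 3055.656.

E[X] = C(60,6)·2^(1−C(6,2)) = 12515965/4096 ≈ 3055.656.


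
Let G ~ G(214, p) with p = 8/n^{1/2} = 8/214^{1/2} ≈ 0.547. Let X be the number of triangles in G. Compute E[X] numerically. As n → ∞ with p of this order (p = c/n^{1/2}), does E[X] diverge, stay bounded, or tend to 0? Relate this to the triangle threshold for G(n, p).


Number of potential triangles: C(214, 3) = 1610564.
Each occurs with probability p³ ≈ (0.547)³ ≈ 1.63550e-01.
By linearity: E[X] = C(214, 3)·p³ ≈ 1610564 · 1.63550e-01 ≈ 263406.986.
Since α = 1/2 < 1, p = c/n^{1/2} ≫ 1/n is above the triangle threshold p ~ 1/n. Asymptotically E[X] ~ (c³/6)·n^{3(1−α)} = (8³/6)·n^{1.5} → ∞; triangles are abundant w.h.p.

E[X] ≈ 263406.986; in regime p = Θ(1/n^{1/2}) E[X] diverges (above the triangle threshold p ~ 1/n).


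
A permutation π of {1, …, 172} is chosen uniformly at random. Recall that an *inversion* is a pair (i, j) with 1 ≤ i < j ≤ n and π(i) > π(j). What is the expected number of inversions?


Write X = Σ X_I over the C(172, 2) = 14706 pairs i < j, with X_I the indicator of one inversion.
There are 14706 indicators.
For each fixed pair i < j, the values π(i) and π(j) are two distinct elements of {1, …, 172} in uniformly random order; by symmetry P[π(i) > π(j)] = 1/2.
By linearity: E[X] = 14706 · (1/2) = C(172, 2) · (1/2) = 14706/2 = 7353 ≈ 7353.00000.

E[X] = 7353 = 7353.00000.


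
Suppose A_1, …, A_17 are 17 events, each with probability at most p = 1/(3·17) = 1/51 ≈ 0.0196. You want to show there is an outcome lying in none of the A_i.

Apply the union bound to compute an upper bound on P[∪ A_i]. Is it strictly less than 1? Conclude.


Union bound: P[∪_{i=1}^{17} A_i] ≤ Σ_i P[A_i] ≤ 17·p = 17·(1/51) = 1/3.
Numerically: 1/3 ≈ 0.3333.
Is 1/3 < 1? YES.
Since P[∪ A_i] ≤ 1/3 < 1, the complement has P[∩ A_i^c] ≥ 1 − 1/3 = 2/3 > 0, so some outcome avoids every A_i.

17·p = 1/3 ≈ 0.3333; existence CERTIFIED by the union bound.


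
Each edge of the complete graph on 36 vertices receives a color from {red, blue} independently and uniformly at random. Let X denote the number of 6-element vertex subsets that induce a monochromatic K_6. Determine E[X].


Let X = Σ_S X_S over the C(36, 6) = 1947792 subsets S of size 6, where X_S = 1 if the K_6 on S is monochromatic.
For a fixed S, the K_6 on S has C(6, 2) = 15 edges. P[all 15 edges red] = (1/2)^15, and likewise for blue, so P[monochromatic] = 2·(1/2)^15 = 2^{1 − 15} = 1/16384.
By linearity of expectation: E[X] = C(36, 6) · 2^{1 − 15} = 1947792 · 1/16384 = 121737/1024.
Numerically: E[X] ≈ 118.884.

E[X] = C(36,6)·2^(1−C(6,2)) = 121737/1024 ≈ 118.884.


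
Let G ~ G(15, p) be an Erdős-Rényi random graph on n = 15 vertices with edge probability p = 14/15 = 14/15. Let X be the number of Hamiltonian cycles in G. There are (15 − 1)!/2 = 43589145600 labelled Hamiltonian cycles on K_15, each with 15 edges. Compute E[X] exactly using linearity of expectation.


K_15 has (15 − 1)!/2 = 43589145600 labelled Hamiltonian cycles.
For each such Hamiltonian cycle H, let X_H = 1 if all 15 edges of H are present in G. Then P[X_H = 1] = p^{15} = (14/15)^{15} = 155568095557812224/437893890380859375.
Summing the indicators: E[X] = Σ_H E[X_H] = 43589145600 · p^{15} = 43589145600 · 155568095557812224/437893890380859375 = 1116227221067356419653632/72081298828125.
Numerically: E[X] ≈ 1.55e+10.

E[X] = 43589145600 · (14/15)^{15} = 1116227221067356419653632/72081298828125 ≈ 1.55e+10.


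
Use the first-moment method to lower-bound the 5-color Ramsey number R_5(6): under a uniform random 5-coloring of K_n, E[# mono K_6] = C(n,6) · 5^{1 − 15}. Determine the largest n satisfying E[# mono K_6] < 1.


We need C(n, 6) · 5^{1 − 15} < 1, i.e. C(n, 6) < 5^{15 − 1} = 6103515625.
Check values of n near the boundary:
  n = 128: C(128, 6) = 5423611200; 5423611200 < 6103515625? YES
  n = 129: C(129, 6) = 5688177600; 5688177600 < 6103515625? YES
  n = 130: C(130, 6) = 5963412000; 5963412000 < 6103515625? YES
  n = 131: C(131, 6) = 6249655776; 6249655776 < 6103515625? NO
  n = 132: C(132, 6) = 6547258432; 6547258432 < 6103515625? NO
The largest n with C(n, 6) < 6103515625 is n = 130 (where E[X] = 47707296/48828125 ≈ 0.977045). Hence R_5(6) > 130, i.e. R_5(6) ≥ 131.

Largest n = 130; hence R_5(6) > 130.


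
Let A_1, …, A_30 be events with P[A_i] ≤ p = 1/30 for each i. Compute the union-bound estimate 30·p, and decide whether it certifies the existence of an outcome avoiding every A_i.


Union bound: P[∪_{i=1}^{30} A_i] ≤ Σ_i P[A_i] ≤ 30·p = 30·(1/30) = 1.
Numerically: 1 ≈ 1.000000.
Is 1 < 1? NO.
Since the bound 1 is ≥ 1, the union bound is uninformative here; it does NOT by itself certify existence.

30·p = 1 ≈ 1.000000; existence NOT certified by the union bound.


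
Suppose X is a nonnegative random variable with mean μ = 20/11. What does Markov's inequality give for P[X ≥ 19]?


μ = E[X] = 20/11, a = 19.
Markov: P[X ≥ 19] ≤ μ/a = (20/11)/19 = 20/209.
Numerically: ≈ 0.0957.
(Since a = 19 > μ = 1.8182, the bound 20/209 is < 1 and informative.)

P[X ≥ 19] ≤ 20/209 ≈ 0.0957.


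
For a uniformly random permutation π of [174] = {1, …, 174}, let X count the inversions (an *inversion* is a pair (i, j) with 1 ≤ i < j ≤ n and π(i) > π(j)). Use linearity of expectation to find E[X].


Write X = Σ X_I over the C(174, 2) = 15051 pairs i < j, with X_I the indicator of one inversion.
There are 15051 indicators.
For each fixed pair i < j, the values π(i) and π(j) are two distinct elements of {1, …, 174} in uniformly random order; by symmetry P[π(i) > π(j)] = 1/2.
By linearity: E[X] = 15051 · (1/2) = C(174, 2) · (1/2) = 15051/2 = 15051/2 ≈ 7525.500000.

E[X] = 15051/2 = 7525.500000.


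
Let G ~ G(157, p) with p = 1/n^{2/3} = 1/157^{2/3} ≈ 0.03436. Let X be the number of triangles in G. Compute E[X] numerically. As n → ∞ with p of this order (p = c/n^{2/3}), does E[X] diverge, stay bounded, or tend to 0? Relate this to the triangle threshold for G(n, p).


Number of potential triangles: C(157, 3) = 632710.
Each occurs with probability p³ ≈ (0.03436)³ ≈ 4.056960e-05.
By linearity: E[X] = C(157, 3)·p³ ≈ 632710 · 4.056960e-05 ≈ 25.6688.
Since α = 2/3 < 1, p = c/n^{2/3} ≫ 1/n is above the triangle threshold p ~ 1/n. Asymptotically E[X] ~ (c³/6)·n^{3(1−α)} = (1³/6)·n^{1} → ∞; triangles are abundant w.h.p.

E[X] ≈ 25.6688; in regime p = Θ(1/n^{2/3}) E[X] diverges (above the triangle threshold p ~ 1/n).


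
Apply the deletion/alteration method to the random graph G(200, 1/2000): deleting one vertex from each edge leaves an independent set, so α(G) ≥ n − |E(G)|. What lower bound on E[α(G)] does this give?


E[|E(G)|] = C(200, 2)·p = 19900 · (1/2000) = 199/20.
E[α(G)] ≥ n − E[|E(G)|] = 200 − 199/20 = 3801/20.
Numerically: ≈ 190.05000.
(This is only a lower bound; the true E[α(G)] may be larger.)

E[α(G)] ≥ 3801/20 ≈ 190.05000.


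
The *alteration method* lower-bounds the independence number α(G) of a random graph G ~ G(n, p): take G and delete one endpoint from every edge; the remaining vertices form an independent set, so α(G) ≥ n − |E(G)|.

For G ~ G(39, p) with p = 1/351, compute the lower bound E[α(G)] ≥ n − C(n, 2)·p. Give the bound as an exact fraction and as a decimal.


E[|E(G)|] = C(39, 2)·p = 741 · (1/351) = 19/9.
E[α(G)] ≥ n − E[|E(G)|] = 39 − 19/9 = 332/9.
Numerically: ≈ 36.88889.
(This is only a lower bound; the true E[α(G)] may be larger.)

E[α(G)] ≥ 332/9 ≈ 36.88889.


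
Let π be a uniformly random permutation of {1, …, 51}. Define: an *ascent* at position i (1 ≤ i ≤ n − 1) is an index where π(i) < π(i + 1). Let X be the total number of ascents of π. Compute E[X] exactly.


Write X = Σ X_I over i = 1, …, 50, with X_I the indicator of one ascent.
There are 50 indicators.
For each fixed i, the pair (π(i), π(i+1)) is a uniformly random ordered pair of distinct values from {1, …, 51}; by symmetry P[π(i) < π(i+1)] = 1/2.
By linearity: E[X] = 50 · (1/2) = (51 − 1) · (1/2) = 25 ≈ 25.0000.

E[X] = 25 = 25.0000.
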